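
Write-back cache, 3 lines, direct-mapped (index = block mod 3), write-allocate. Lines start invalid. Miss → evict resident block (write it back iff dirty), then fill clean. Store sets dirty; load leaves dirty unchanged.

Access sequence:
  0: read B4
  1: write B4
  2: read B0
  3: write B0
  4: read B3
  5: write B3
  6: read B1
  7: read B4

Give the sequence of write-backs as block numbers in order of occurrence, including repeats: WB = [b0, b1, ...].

  0 | R B4 → L1 miss [-]
  1 | W B4 → L1 hit [D]
  2 | R B0 → L0 miss [-]
  3 | W B0 → L0 hit [D]
  4 | R B3 → L0 miss wb→B0 [-]
  5 | W B3 → L0 hit [D]
  6 | R B1 → L1 miss wb→B4 [-]
  7 | R B4 → L1 miss [-]

WB = [0, 4]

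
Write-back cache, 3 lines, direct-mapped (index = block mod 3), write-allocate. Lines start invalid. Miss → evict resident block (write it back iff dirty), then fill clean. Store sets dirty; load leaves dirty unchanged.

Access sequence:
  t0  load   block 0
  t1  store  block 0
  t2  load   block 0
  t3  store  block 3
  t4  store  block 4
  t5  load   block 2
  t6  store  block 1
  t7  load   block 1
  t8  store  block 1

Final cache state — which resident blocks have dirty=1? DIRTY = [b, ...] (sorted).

0: R B0 -> L0 miss  d=-]
1: W B0 -> L0 hit  d=D]
2: R B0 -> L0 hit  d=D]
3: W B3 -> L0 miss wb->B0  d=D]
4: W B4 -> L1 miss  d=D]
5: R B2 -> L2 miss  d=-]
6: W B1 -> L1 miss wb->B4  d=D]
7: R B1 -> L1 hit  d=D]
8: W B1 -> L1 hit  d=D]

DIRTY = [1, 3]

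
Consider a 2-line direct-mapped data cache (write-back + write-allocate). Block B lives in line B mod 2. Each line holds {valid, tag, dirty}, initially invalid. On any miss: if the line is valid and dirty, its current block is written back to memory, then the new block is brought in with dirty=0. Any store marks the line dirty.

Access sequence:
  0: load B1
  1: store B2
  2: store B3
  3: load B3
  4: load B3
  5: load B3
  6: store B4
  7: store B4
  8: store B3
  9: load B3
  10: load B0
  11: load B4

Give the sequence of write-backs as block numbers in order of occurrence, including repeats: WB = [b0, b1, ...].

0: R B1 → L1 miss [-]
1: W B2 → L0 miss [D]
2: W B3 → L1 miss [D]
3: R B3 → L1 hit [D]
4: R B3 → L1 hit [D]
5: R B3 → L1 hit [D]
6: W B4 → L0 miss wb→B2 [D]
7: W B4 → L0 hit [D]
8: W B3 → L1 hit [D]
9: R B3 → L1 hit [D]
10: R B0 → L0 miss wb→B4 [-]
11: R B4 → L0 miss [-]

WB = [2, 4]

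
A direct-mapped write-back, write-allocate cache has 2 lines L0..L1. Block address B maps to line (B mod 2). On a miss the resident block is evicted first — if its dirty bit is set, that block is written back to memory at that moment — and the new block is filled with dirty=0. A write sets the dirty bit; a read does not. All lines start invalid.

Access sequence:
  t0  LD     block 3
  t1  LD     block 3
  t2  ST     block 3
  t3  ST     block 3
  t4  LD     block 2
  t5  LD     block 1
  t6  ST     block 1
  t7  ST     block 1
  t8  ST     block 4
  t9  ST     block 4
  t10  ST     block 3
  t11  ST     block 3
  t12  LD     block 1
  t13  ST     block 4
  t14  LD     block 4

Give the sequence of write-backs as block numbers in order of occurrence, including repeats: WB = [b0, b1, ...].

WB = [3, 1, 3]

0: R B3 → L1 miss [-]
1: R B3 → L1 hit [-]
2: W B3 → L1 hit [D]
3: W B3 → L1 hit [D]
4: R B2 → L0 miss [-]
5: R B1 → L1 miss wb→B3 [-]
6: W B1 → L1 hit [D]
7: W B1 → L1 hit [D]
8: W B4 → L0 miss [D]
9: W B4 → L0 hit [D]
10: W B3 → L1 miss wb→B1 [D]
11: W B3 → L1 hit [D]
12: R B1 → L1 miss wb→B3 [-]
13: W B4 → L0 hit [D]
14: R B4 → L0 hit [D]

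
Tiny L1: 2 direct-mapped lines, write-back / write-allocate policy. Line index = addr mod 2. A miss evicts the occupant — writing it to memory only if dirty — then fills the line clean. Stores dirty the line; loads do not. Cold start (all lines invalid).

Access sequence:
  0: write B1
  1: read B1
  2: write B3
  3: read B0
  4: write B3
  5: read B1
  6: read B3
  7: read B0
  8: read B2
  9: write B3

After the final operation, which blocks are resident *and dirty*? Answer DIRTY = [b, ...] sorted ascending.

DIRTY = [3]

0: W B1 -> L1 miss  d=D]
1: R B1 -> L1 hit  d=D]
2: W B3 -> L1 miss wb->B1  d=D]
3: R B0 -> L0 miss  d=-]
4: W B3 -> L1 hit  d=D]
5: R B1 -> L1 miss wb->B3  d=-]
6: R B3 -> L1 miss  d=-]
7: R B0 -> L0 hit  d=-]
8: R B2 -> L0 miss  d=-]
9: W B3 -> L1 hit  d=D]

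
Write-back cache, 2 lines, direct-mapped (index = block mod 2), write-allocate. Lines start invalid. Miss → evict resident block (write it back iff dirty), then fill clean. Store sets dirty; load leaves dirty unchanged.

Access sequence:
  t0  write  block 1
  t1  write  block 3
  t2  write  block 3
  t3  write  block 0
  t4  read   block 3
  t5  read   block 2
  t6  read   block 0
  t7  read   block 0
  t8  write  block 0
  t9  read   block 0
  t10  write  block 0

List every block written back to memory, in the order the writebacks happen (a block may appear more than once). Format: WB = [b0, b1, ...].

  0 | W B1 → L1 miss [D]
  1 | W B3 → L1 miss wb→B1 [D]
  2 | W B3 → L1 hit [D]
  3 | W B0 → L0 miss [D]
  4 | R B3 → L1 hit [D]
  5 | R B2 → L0 miss wb→B0 [-]
  6 | R B0 → L0 miss [-]
  7 | R B0 → L0 hit [-]
  8 | W B0 → L0 hit [D]
  9 | R B0 → L0 hit [D]
  10 | W B0 → L0 hit [D]

WB = [1, 0]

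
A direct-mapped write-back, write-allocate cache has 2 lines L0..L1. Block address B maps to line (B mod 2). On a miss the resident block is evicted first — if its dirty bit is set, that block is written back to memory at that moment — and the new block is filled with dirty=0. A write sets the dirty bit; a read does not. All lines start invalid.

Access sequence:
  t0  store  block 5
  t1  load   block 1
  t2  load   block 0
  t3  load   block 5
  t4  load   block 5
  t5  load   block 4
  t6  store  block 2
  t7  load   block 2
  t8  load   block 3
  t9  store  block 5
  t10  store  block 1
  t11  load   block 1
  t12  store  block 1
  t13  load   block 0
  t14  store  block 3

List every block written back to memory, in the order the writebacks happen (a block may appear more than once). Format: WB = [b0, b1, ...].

  0 | W B5 → L1 miss [D]
  1 | R B1 → L1 miss wb→B5 [-]
  2 | R B0 → L0 miss [-]
  3 | R B5 → L1 miss [-]
  4 | R B5 → L1 hit [-]
  5 | R B4 → L0 miss [-]
  6 | W B2 → L0 miss [D]
  7 | R B2 → L0 hit [D]
  8 | R B3 → L1 miss [-]
  9 | W B5 → L1 miss [D]
  10 | W B1 → L1 miss wb→B5 [D]
  11 | R B1 → L1 hit [D]
  12 | W B1 → L1 hit [D]
  13 | R B0 → L0 miss wb→B2 [-]
  14 | W B3 → L1 miss wb→B1 [D]

WB = [5, 5, 2, 1]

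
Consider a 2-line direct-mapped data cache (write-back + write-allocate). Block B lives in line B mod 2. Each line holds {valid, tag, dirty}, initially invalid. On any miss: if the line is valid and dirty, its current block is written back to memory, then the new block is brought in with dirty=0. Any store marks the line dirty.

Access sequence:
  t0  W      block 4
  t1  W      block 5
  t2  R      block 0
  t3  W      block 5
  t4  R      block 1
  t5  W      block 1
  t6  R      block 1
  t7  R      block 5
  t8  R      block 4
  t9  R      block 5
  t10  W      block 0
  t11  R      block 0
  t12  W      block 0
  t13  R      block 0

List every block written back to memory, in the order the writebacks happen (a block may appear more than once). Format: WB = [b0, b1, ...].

WB = [4, 5, 1]

0: W B4 → L0 miss [D]
1: W B5 → L1 miss [D]
2: R B0 → L0 miss wb→B4 [-]
3: W B5 → L1 hit [D]
4: R B1 → L1 miss wb→B5 [-]
5: W B1 → L1 hit [D]
6: R B1 → L1 hit [D]
7: R B5 → L1 miss wb→B1 [-]
8: R B4 → L0 miss [-]
9: R B5 → L1 hit [-]
10: W B0 → L0 miss [D]
11: R B0 → L0 hit [D]
12: W B0 → L0 hit [D]
13: R B0 → L0 hit [D]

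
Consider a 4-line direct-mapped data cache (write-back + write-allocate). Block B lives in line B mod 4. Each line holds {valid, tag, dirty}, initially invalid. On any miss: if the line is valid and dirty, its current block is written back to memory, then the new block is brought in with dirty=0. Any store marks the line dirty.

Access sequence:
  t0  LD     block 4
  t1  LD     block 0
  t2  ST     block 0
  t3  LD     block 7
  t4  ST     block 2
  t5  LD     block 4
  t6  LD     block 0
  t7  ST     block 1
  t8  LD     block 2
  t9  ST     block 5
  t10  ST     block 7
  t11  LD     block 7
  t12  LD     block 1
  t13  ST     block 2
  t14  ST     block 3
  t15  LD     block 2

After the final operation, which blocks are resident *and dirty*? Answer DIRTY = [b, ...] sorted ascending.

DIRTY = [2, 3]

  0 | R B4 → L0 miss [-]
  1 | R B0 → L0 miss [-]
  2 | W B0 → L0 hit [D]
  3 | R B7 → L3 miss [-]
  4 | W B2 → L2 miss [D]
  5 | R B4 → L0 miss wb→B0 [-]
  6 | R B0 → L0 miss [-]
  7 | W B1 → L1 miss [D]
  8 | R B2 → L2 hit [D]
  9 | W B5 → L1 miss wb→B1 [D]
  10 | W B7 → L3 hit [D]
  11 | R B7 → L3 hit [D]
  12 | R B1 → L1 miss wb→B5 [-]
  13 | W B2 → L2 hit [D]
  14 | W B3 → L3 miss wb→B7 [D]
  15 | R B2 → L2 hit [D]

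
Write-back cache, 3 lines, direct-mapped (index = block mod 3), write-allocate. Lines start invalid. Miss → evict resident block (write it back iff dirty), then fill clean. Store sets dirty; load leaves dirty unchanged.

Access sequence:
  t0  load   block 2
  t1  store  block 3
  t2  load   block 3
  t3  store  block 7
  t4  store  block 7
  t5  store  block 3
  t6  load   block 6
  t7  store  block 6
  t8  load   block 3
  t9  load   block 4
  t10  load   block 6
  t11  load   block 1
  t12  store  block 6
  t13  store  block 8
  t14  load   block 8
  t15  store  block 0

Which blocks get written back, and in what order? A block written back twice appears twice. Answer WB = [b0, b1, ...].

  0 | R B2 → L2 miss [-]
  1 | W B3 → L0 miss [D]
  2 | R B3 → L0 hit [D]
  3 | W B7 → L1 miss [D]
  4 | W B7 → L1 hit [D]
  5 | W B3 → L0 hit [D]
  6 | R B6 → L0 miss wb→B3 [-]
  7 | W B6 → L0 hit [D]
  8 | R B3 → L0 miss wb→B6 [-]
  9 | R B4 → L1 miss wb→B7 [-]
  10 | R B6 → L0 miss [-]
  11 | R B1 → L1 miss [-]
  12 | W B6 → L0 hit [D]
  13 | W B8 → L2 miss [D]
  14 | R B8 → L2 hit [D]
  15 | W B0 → L0 miss wb→B6 [D]

WB = [3, 6, 7, 6]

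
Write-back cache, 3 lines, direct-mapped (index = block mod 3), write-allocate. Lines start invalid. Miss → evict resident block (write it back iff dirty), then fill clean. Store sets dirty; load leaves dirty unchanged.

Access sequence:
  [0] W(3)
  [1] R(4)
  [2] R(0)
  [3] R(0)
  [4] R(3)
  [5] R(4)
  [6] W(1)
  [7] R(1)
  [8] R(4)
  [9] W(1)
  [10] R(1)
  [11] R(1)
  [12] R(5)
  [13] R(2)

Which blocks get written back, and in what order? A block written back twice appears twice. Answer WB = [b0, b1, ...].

WB = [3, 1]

0: W B3 → L0 miss [D]
1: R B4 → L1 miss [-]
2: R B0 → L0 miss wb→B3 [-]
3: R B0 → L0 hit [-]
4: R B3 → L0 miss [-]
5: R B4 → L1 hit [-]
6: W B1 → L1 miss [D]
7: R B1 → L1 hit [D]
8: R B4 → L1 miss wb→B1 [-]
9: W B1 → L1 miss [D]
10: R B1 → L1 hit [D]
11: R B1 → L1 hit [D]
12: R B5 → L2 miss [-]
13: R B2 → L2 miss [-]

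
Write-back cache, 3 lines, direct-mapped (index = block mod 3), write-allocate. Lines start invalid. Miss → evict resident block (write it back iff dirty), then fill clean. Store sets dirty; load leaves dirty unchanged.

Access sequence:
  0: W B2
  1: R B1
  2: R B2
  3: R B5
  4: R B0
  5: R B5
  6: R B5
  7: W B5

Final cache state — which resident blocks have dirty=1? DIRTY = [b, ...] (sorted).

0: W B2 -> L2 miss  d=D]
1: R B1 -> L1 miss  d=-]
2: R B2 -> L2 hit  d=D]
3: R B5 -> L2 miss wb->B2  d=-]
4: R B0 -> L0 miss  d=-]
5: R B5 -> L2 hit  d=-]
6: R B5 -> L2 hit  d=-]
7: W B5 -> L2 hit  d=D]

DIRTY = [5]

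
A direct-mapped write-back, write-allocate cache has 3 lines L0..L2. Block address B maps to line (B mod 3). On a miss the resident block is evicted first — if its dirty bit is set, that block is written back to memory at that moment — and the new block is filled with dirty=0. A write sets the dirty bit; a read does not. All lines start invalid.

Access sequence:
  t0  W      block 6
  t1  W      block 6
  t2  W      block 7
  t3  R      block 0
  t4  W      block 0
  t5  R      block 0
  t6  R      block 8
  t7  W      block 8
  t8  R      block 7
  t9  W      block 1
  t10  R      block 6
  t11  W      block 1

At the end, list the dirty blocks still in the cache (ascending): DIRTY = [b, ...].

0: W B6 → L0 miss [D]
1: W B6 → L0 hit [D]
2: W B7 → L1 miss [D]
3: R B0 → L0 miss wb→B6 [-]
4: W B0 → L0 hit [D]
5: R B0 → L0 hit [D]
6: R B8 → L2 miss [-]
7: W B8 → L2 hit [D]
8: R B7 → L1 hit [D]
9: W B1 → L1 miss wb→B7 [D]
10: R B6 → L0 miss wb→B0 [-]
11: W B1 → L1 hit [D]

DIRTY = [1, 8]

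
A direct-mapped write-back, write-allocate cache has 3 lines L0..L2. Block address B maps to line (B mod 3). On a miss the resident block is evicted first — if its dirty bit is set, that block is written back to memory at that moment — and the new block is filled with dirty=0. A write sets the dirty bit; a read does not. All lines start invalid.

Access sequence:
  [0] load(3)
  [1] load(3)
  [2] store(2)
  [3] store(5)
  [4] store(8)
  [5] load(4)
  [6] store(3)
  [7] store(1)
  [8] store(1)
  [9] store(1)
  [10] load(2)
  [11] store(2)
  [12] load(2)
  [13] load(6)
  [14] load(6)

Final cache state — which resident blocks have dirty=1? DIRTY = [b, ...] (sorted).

0: R B3 -> L0 miss  d=-]
1: R B3 -> L0 hit  d=-]
2: W B2 -> L2 miss  d=D]
3: W B5 -> L2 miss wb->B2  d=D]
4: W B8 -> L2 miss wb->B5  d=D]
5: R B4 -> L1 miss  d=-]
6: W B3 -> L0 hit  d=D]
7: W B1 -> L1 miss  d=D]
8: W B1 -> L1 hit  d=D]
9: W B1 -> L1 hit  d=D]
10: R B2 -> L2 miss wb->B8  d=-]
11: W B2 -> L2 hit  d=D]
12: R B2 -> L2 hit  d=D]
13: R B6 -> L0 miss wb->B3  d=-]
14: R B6 -> L0 hit  d=-]

DIRTY = [1, 2]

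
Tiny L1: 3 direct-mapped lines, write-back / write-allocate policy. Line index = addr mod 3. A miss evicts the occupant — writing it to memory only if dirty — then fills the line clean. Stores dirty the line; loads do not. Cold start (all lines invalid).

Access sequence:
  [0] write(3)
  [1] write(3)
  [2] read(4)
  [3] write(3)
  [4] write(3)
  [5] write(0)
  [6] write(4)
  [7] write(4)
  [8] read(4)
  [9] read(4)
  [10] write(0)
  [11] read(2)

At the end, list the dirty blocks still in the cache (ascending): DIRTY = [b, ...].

DIRTY = [0, 4]

  0 | W B3 → L0 miss [D]
  1 | W B3 → L0 hit [D]
  2 | R B4 → L1 miss [-]
  3 | W B3 → L0 hit [D]
  4 | W B3 → L0 hit [D]
  5 | W B0 → L0 miss wb→B3 [D]
  6 | W B4 → L1 hit [D]
  7 | W B4 → L1 hit [D]
  8 | R B4 → L1 hit [D]
  9 | R B4 → L1 hit [D]
  10 | W B0 → L0 hit [D]
  11 | R B2 → L2 miss [-]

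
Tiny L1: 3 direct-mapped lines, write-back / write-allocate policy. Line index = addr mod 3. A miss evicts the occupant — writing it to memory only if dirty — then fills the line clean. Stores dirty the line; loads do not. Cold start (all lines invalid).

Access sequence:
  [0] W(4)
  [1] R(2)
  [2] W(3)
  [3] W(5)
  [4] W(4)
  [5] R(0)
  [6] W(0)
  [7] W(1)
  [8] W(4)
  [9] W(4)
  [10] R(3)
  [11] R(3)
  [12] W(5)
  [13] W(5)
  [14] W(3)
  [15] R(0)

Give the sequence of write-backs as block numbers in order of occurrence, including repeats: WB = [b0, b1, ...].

0: W B4 -> L1 miss  d=D]
1: R B2 -> L2 miss  d=-]
2: W B3 -> L0 miss  d=D]
3: W B5 -> L2 miss  d=D]
4: W B4 -> L1 hit  d=D]
5: R B0 -> L0 miss wb->B3  d=-]
6: W B0 -> L0 hit  d=D]
7: W B1 -> L1 miss wb->B4  d=D]
8: W B4 -> L1 miss wb->B1  d=D]
9: W B4 -> L1 hit  d=D]
10: R B3 -> L0 miss wb->B0  d=-]
11: R B3 -> L0 hit  d=-]
12: W B5 -> L2 hit  d=D]
13: W B5 -> L2 hit  d=D]
14: W B3 -> L0 hit  d=D]
15: R B0 -> L0 miss wb->B3  d=-]

WB = [3, 4, 1, 0, 3]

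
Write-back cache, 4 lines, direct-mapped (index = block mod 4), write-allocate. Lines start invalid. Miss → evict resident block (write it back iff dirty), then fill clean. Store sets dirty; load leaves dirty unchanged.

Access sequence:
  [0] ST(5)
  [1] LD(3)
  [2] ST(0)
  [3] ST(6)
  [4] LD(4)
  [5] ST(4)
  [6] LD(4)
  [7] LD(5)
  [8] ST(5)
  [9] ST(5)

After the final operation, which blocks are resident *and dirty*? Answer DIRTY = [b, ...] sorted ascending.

DIRTY = [4, 5, 6]

  0 | W B5 → L1 miss [D]
  1 | R B3 → L3 miss [-]
  2 | W B0 → L0 miss [D]
  3 | W B6 → L2 miss [D]
  4 | R B4 → L0 miss wb→B0 [-]
  5 | W B4 → L0 hit [D]
  6 | R B4 → L0 hit [D]
  7 | R B5 → L1 hit [D]
  8 | W B5 → L1 hit [D]
  9 | W B5 → L1 hit [D]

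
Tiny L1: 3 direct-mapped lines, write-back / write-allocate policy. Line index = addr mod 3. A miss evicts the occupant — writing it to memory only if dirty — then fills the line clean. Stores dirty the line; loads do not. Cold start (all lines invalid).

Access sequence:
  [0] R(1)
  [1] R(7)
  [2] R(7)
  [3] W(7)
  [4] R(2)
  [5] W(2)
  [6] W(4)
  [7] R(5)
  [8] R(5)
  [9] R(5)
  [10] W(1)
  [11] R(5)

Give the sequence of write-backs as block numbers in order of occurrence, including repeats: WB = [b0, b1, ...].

WB = [7, 2, 4]

0: R B1 -> L1 miss  d=-]
1: R B7 -> L1 miss  d=-]
2: R B7 -> L1 hit  d=-]
3: W B7 -> L1 hit  d=D]
4: R B2 -> L2 miss  d=-]
5: W B2 -> L2 hit  d=D]
6: W B4 -> L1 miss wb->B7  d=D]
7: R B5 -> L2 miss wb->B2  d=-]
8: R B5 -> L2 hit  d=-]
9: R B5 -> L2 hit  d=-]
10: W B1 -> L1 miss wb->B4  d=D]
11: R B5 -> L2 hit  d=-]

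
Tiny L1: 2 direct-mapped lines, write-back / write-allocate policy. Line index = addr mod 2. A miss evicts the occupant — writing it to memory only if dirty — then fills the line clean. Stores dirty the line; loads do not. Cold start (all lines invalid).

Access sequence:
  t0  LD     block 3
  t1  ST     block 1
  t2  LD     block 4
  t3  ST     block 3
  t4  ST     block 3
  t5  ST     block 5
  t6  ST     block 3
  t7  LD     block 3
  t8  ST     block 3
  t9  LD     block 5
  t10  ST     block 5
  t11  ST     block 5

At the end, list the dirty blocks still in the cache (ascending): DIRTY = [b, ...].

0: R B3 → L1 miss [-]
1: W B1 → L1 miss [D]
2: R B4 → L0 miss [-]
3: W B3 → L1 miss wb→B1 [D]
4: W B3 → L1 hit [D]
5: W B5 → L1 miss wb→B3 [D]
6: W B3 → L1 miss wb→B5 [D]
7: R B3 → L1 hit [D]
8: W B3 → L1 hit [D]
9: R B5 → L1 miss wb→B3 [-]
10: W B5 → L1 hit [D]
11: W B5 → L1 hit [D]

DIRTY = [5]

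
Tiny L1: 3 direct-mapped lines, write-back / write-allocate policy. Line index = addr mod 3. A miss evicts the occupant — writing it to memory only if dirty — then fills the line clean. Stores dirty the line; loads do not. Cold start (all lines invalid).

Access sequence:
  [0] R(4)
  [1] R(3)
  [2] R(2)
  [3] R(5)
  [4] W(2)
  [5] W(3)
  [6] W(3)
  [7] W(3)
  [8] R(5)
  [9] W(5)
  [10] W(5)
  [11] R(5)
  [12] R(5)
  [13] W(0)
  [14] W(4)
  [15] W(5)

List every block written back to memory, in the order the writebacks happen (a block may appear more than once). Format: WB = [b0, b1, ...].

WB = [2, 3]

0: R B4 -> L1 miss  d=-]
1: R B3 -> L0 miss  d=-]
2: R B2 -> L2 miss  d=-]
3: R B5 -> L2 miss  d=-]
4: W B2 -> L2 miss  d=D]
5: W B3 -> L0 hit  d=D]
6: W B3 -> L0 hit  d=D]
7: W B3 -> L0 hit  d=D]
8: R B5 -> L2 miss wb->B2  d=-]
9: W B5 -> L2 hit  d=D]
10: W B5 -> L2 hit  d=D]
11: R B5 -> L2 hit  d=D]
12: R B5 -> L2 hit  d=D]
13: W B0 -> L0 miss wb->B3  d=D]
14: W B4 -> L1 hit  d=D]
15: W B5 -> L2 hit  d=D]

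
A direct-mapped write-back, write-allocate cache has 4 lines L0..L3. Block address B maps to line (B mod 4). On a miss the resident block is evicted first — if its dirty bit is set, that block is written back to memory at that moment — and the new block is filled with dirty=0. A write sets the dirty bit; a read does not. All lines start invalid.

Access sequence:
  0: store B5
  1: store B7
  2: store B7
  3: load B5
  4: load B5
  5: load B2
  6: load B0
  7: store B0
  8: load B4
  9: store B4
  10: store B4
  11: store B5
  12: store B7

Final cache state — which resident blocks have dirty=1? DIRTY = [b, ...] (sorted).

  0 | W B5 → L1 miss [D]
  1 | W B7 → L3 miss [D]
  2 | W B7 → L3 hit [D]
  3 | R B5 → L1 hit [D]
  4 | R B5 → L1 hit [D]
  5 | R B2 → L2 miss [-]
  6 | R B0 → L0 miss [-]
  7 | W B0 → L0 hit [D]
  8 | R B4 → L0 miss wb→B0 [-]
  9 | W B4 → L0 hit [D]
  10 | W B4 → L0 hit [D]
  11 | W B5 → L1 hit [D]
  12 | W B7 → L3 hit [D]

DIRTY = [4, 5, 7]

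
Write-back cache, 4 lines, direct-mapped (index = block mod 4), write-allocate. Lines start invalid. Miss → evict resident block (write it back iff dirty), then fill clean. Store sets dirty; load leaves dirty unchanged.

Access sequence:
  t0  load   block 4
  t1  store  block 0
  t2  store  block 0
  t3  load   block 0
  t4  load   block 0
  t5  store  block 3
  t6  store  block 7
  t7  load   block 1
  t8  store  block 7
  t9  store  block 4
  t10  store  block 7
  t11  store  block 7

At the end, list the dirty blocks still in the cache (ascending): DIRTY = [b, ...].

DIRTY = [4, 7]

  0 | R B4 → L0 miss [-]
  1 | W B0 → L0 miss [D]
  2 | W B0 → L0 hit [D]
  3 | R B0 → L0 hit [D]
  4 | R B0 → L0 hit [D]
  5 | W B3 → L3 miss [D]
  6 | W B7 → L3 miss wb→B3 [D]
  7 | R B1 → L1 miss [-]
  8 | W B7 → L3 hit [D]
  9 | W B4 → L0 miss wb→B0 [D]
  10 | W B7 → L3 hit [D]
  11 | W B7 → L3 hit [D]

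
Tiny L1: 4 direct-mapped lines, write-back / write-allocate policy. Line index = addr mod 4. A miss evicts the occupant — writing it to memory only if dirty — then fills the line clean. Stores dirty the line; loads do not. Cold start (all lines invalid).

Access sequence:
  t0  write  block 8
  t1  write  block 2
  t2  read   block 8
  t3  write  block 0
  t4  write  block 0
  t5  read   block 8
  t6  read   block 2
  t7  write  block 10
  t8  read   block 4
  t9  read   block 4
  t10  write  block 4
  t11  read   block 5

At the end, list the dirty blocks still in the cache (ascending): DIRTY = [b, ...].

0: W B8 -> L0 miss  d=D]
1: W B2 -> L2 miss  d=D]
2: R B8 -> L0 hit  d=D]
3: W B0 -> L0 miss wb->B8  d=D]
4: W B0 -> L0 hit  d=D]
5: R B8 -> L0 miss wb->B0  d=-]
6: R B2 -> L2 hit  d=D]
7: W B10 -> L2 miss wb->B2  d=D]
8: R B4 -> L0 miss  d=-]
9: R B4 -> L0 hit  d=-]
10: W B4 -> L0 hit  d=D]
11: R B5 -> L1 miss  d=-]

DIRTY = [4, 10]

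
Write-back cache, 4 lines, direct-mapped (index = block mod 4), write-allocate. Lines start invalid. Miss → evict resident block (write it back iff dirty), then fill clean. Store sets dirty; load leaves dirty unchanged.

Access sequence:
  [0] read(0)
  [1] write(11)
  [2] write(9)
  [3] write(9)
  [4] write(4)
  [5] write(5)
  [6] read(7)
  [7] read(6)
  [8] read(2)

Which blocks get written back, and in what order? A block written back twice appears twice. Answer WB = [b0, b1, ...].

WB = [9, 11]

  0 | R B0 → L0 miss [-]
  1 | W B11 → L3 miss [D]
  2 | W B9 → L1 miss [D]
  3 | W B9 → L1 hit [D]
  4 | W B4 → L0 miss [D]
  5 | W B5 → L1 miss wb→B9 [D]
  6 | R B7 → L3 miss wb→B11 [-]
  7 | R B6 → L2 miss [-]
  8 | R B2 → L2 miss [-]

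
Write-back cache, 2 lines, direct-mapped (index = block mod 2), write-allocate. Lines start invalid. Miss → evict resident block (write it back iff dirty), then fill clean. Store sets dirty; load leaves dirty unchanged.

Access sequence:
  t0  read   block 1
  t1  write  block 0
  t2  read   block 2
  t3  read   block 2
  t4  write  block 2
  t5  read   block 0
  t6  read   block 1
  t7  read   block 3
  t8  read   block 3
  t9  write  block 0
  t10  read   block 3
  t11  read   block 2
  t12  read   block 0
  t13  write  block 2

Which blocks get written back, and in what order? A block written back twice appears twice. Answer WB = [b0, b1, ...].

WB = [0, 2, 0]

  0 | R B1 → L1 miss [-]
  1 | W B0 → L0 miss [D]
  2 | R B2 → L0 miss wb→B0 [-]
  3 | R B2 → L0 hit [-]
  4 | W B2 → L0 hit [D]
  5 | R B0 → L0 miss wb→B2 [-]
  6 | R B1 → L1 hit [-]
  7 | R B3 → L1 miss [-]
  8 | R B3 → L1 hit [-]
  9 | W B0 → L0 hit [D]
  10 | R B3 → L1 hit [-]
  11 | R B2 → L0 miss wb→B0 [-]
  12 | R B0 → L0 miss [-]
  13 | W B2 → L0 miss [D]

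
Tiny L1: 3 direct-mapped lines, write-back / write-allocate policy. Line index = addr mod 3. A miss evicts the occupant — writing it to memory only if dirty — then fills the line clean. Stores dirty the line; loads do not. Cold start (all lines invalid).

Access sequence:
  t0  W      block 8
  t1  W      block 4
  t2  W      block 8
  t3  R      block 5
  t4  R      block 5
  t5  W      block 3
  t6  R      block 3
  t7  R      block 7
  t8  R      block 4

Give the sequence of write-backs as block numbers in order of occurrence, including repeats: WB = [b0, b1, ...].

WB = [8, 4]

0: W B8 → L2 miss [D]
1: W B4 → L1 miss [D]
2: W B8 → L2 hit [D]
3: R B5 → L2 miss wb→B8 [-]
4: R B5 → L2 hit [-]
5: W B3 → L0 miss [D]
6: R B3 → L0 hit [D]
7: R B7 → L1 miss wb→B4 [-]
8: R B4 → L1 miss [-]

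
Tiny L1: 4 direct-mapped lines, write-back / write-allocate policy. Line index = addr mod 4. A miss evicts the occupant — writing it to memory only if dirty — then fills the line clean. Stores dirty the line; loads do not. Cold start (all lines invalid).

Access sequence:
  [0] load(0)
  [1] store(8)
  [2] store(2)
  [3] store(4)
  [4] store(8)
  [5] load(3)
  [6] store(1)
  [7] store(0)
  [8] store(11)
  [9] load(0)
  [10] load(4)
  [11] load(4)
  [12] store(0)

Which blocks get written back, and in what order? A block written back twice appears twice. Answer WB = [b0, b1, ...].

WB = [8, 4, 8, 0]

0: R B0 → L0 miss [-]
1: W B8 → L0 miss [D]
2: W B2 → L2 miss [D]
3: W B4 → L0 miss wb→B8 [D]
4: W B8 → L0 miss wb→B4 [D]
5: R B3 → L3 miss [-]
6: W B1 → L1 miss [D]
7: W B0 → L0 miss wb→B8 [D]
8: W B11 → L3 miss [D]
9: R B0 → L0 hit [D]
10: R B4 → L0 miss wb→B0 [-]
11: R B4 → L0 hit [-]
12: W B0 → L0 miss [D]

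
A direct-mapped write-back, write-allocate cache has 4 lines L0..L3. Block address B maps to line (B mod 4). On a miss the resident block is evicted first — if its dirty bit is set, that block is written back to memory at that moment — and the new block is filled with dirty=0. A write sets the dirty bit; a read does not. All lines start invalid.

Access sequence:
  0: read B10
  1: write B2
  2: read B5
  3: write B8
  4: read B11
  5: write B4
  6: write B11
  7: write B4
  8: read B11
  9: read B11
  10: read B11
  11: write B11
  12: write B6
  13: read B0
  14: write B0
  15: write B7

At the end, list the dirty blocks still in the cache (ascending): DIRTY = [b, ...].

0: R B10 → L2 miss [-]
1: W B2 → L2 miss [D]
2: R B5 → L1 miss [-]
3: W B8 → L0 miss [D]
4: R B11 → L3 miss [-]
5: W B4 → L0 miss wb→B8 [D]
6: W B11 → L3 hit [D]
7: W B4 → L0 hit [D]
8: R B11 → L3 hit [D]
9: R B11 → L3 hit [D]
10: R B11 → L3 hit [D]
11: W B11 → L3 hit [D]
12: W B6 → L2 miss wb→B2 [D]
13: R B0 → L0 miss wb→B4 [-]
14: W B0 → L0 hit [D]
15: W B7 → L3 miss wb→B11 [D]

DIRTY = [0, 6, 7]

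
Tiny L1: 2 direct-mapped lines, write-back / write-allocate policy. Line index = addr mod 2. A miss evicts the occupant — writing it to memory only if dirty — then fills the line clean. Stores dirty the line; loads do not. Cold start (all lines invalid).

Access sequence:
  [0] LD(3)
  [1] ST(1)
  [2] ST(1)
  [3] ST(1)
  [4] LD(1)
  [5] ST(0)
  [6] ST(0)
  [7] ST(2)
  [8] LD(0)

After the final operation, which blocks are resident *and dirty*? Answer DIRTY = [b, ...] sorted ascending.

DIRTY = [1]

  0 | R B3 → L1 miss [-]
  1 | W B1 → L1 miss [D]
  2 | W B1 → L1 hit [D]
  3 | W B1 → L1 hit [D]
  4 | R B1 → L1 hit [D]
  5 | W B0 → L0 miss [D]
  6 | W B0 → L0 hit [D]
  7 | W B2 → L0 miss wb→B0 [D]
  8 | R B0 → L0 miss wb→B2 [-]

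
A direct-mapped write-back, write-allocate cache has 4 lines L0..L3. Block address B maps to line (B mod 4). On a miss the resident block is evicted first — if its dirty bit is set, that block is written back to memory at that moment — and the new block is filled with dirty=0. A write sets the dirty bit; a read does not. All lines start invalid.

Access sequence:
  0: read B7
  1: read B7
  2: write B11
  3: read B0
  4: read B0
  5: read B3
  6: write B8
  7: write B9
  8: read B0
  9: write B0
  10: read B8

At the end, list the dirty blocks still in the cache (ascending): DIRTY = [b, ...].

0: R B7 -> L3 miss  d=-]
1: R B7 -> L3 hit  d=-]
2: W B11 -> L3 miss  d=D]
3: R B0 -> L0 miss  d=-]
4: R B0 -> L0 hit  d=-]
5: R B3 -> L3 miss wb->B11  d=-]
6: W B8 -> L0 miss  d=D]
7: W B9 -> L1 miss  d=D]
8: R B0 -> L0 miss wb->B8  d=-]
9: W B0 -> L0 hit  d=D]
10: R B8 -> L0 miss wb->B0  d=-]

DIRTY = [9]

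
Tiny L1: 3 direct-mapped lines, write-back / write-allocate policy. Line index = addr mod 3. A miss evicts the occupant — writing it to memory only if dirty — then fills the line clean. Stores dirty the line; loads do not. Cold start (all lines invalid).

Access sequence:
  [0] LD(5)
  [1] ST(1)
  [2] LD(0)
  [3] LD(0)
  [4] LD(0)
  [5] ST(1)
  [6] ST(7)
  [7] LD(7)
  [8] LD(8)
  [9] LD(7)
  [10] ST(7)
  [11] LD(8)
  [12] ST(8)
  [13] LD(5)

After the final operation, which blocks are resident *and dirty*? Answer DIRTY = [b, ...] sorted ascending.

DIRTY = [7]

0: R B5 -> L2 miss  d=-]
1: W B1 -> L1 miss  d=D]
2: R B0 -> L0 miss  d=-]
3: R B0 -> L0 hit  d=-]
4: R B0 -> L0 hit  d=-]
5: W B1 -> L1 hit  d=D]
6: W B7 -> L1 miss wb->B1  d=D]
7: R B7 -> L1 hit  d=D]
8: R B8 -> L2 miss  d=-]
9: R B7 -> L1 hit  d=D]
10: W B7 -> L1 hit  d=D]
11: R B8 -> L2 hit  d=-]
12: W B8 -> L2 hit  d=D]
13: R B5 -> L2 miss wb->B8  d=-]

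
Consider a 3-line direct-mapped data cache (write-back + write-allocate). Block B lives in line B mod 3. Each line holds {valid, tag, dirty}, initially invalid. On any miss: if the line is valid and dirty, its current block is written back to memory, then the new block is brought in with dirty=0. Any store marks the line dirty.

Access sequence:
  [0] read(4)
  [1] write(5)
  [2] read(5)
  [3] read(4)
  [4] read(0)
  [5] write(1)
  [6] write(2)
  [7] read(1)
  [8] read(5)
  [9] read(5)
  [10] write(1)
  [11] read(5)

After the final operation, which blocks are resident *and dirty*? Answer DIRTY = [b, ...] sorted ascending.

0: R B4 -> L1 miss  d=-]
1: W B5 -> L2 miss  d=D]
2: R B5 -> L2 hit  d=D]
3: R B4 -> L1 hit  d=-]
4: R B0 -> L0 miss  d=-]
5: W B1 -> L1 miss  d=D]
6: W B2 -> L2 miss wb->B5  d=D]
7: R B1 -> L1 hit  d=D]
8: R B5 -> L2 miss wb->B2  d=-]
9: R B5 -> L2 hit  d=-]
10: W B1 -> L1 hit  d=D]
11: R B5 -> L2 hit  d=-]

DIRTY = [1]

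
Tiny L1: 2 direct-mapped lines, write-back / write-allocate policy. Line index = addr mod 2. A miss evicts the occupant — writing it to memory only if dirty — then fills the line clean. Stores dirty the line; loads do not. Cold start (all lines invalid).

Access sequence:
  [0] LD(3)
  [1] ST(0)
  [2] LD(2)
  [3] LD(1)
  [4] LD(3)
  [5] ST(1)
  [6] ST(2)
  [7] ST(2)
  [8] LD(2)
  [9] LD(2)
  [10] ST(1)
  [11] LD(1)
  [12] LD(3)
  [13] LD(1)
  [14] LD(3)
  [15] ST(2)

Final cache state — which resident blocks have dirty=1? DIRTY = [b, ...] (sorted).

0: R B3 -> L1 miss  d=-]
1: W B0 -> L0 miss  d=D]
2: R B2 -> L0 miss wb->B0  d=-]
3: R B1 -> L1 miss  d=-]
4: R B3 -> L1 miss  d=-]
5: W B1 -> L1 miss  d=D]
6: W B2 -> L0 hit  d=D]
7: W B2 -> L0 hit  d=D]
8: R B2 -> L0 hit  d=D]
9: R B2 -> L0 hit  d=D]
10: W B1 -> L1 hit  d=D]
11: R B1 -> L1 hit  d=D]
12: R B3 -> L1 miss wb->B1  d=-]
13: R B1 -> L1 miss  d=-]
14: R B3 -> L1 miss  d=-]
15: W B2 -> L0 hit  d=D]

DIRTY = [2]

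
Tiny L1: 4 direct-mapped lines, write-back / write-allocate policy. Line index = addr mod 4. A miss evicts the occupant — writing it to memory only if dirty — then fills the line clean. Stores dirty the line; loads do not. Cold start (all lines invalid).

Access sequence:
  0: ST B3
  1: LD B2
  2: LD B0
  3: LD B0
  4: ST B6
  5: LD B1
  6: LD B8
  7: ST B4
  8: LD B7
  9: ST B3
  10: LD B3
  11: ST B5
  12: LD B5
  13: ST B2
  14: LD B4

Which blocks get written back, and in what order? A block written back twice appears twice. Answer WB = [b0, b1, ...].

WB = [3, 6]

  0 | W B3 → L3 miss [D]
  1 | R B2 → L2 miss [-]
  2 | R B0 → L0 miss [-]
  3 | R B0 → L0 hit [-]
  4 | W B6 → L2 miss [D]
  5 | R B1 → L1 miss [-]
  6 | R B8 → L0 miss [-]
  7 | W B4 → L0 miss [D]
  8 | R B7 → L3 miss wb→B3 [-]
  9 | W B3 → L3 miss [D]
  10 | R B3 → L3 hit [D]
  11 | W B5 → L1 miss [D]
  12 | R B5 → L1 hit [D]
  13 | W B2 → L2 miss wb→B6 [D]
  14 | R B4 → L0 hit [D]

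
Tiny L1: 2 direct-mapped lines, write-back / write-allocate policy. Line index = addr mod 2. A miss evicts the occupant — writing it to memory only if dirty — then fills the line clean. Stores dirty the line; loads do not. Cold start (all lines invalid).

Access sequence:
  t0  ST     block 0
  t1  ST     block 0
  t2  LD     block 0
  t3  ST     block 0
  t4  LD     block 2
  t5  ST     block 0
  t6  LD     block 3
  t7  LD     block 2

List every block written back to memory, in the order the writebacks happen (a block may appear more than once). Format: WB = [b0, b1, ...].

0: W B0 -> L0 miss  d=D]
1: W B0 -> L0 hit  d=D]
2: R B0 -> L0 hit  d=D]
3: W B0 -> L0 hit  d=D]
4: R B2 -> L0 miss wb->B0  d=-]
5: W B0 -> L0 miss  d=D]
6: R B3 -> L1 miss  d=-]
7: R B2 -> L0 miss wb->B0  d=-]

WB = [0, 0]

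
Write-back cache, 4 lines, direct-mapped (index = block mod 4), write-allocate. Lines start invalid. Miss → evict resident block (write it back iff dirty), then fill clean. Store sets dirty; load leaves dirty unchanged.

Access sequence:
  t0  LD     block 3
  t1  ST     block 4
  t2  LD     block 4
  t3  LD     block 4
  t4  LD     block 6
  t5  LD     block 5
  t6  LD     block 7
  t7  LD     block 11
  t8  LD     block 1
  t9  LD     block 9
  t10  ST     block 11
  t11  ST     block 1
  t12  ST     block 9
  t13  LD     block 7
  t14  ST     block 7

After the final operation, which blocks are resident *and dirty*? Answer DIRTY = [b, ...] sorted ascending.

DIRTY = [4, 7, 9]

0: R B3 → L3 miss [-]
1: W B4 → L0 miss [D]
2: R B4 → L0 hit [D]
3: R B4 → L0 hit [D]
4: R B6 → L2 miss [-]
5: R B5 → L1 miss [-]
6: R B7 → L3 miss [-]
7: R B11 → L3 miss [-]
8: R B1 → L1 miss [-]
9: R B9 → L1 miss [-]
10: W B11 → L3 hit [D]
11: W B1 → L1 miss [D]
12: W B9 → L1 miss wb→B1 [D]
13: R B7 → L3 miss wb→B11 [-]
14: W B7 → L3 hit [D]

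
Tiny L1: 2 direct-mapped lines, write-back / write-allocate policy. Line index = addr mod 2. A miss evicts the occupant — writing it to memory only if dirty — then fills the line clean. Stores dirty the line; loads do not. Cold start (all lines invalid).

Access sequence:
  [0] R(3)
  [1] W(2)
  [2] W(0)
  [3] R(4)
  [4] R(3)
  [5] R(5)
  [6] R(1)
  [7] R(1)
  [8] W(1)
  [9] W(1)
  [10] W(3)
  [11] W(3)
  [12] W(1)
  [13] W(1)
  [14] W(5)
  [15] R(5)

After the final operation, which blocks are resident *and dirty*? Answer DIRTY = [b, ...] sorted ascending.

DIRTY = [5]

0: R B3 -> L1 miss  d=-]
1: W B2 -> L0 miss  d=D]
2: W B0 -> L0 miss wb->B2  d=D]
3: R B4 -> L0 miss wb->B0  d=-]
4: R B3 -> L1 hit  d=-]
5: R B5 -> L1 miss  d=-]
6: R B1 -> L1 miss  d=-]
7: R B1 -> L1 hit  d=-]
8: W B1 -> L1 hit  d=D]
9: W B1 -> L1 hit  d=D]
10: W B3 -> L1 miss wb->B1  d=D]
11: W B3 -> L1 hit  d=D]
12: W B1 -> L1 miss wb->B3  d=D]
13: W B1 -> L1 hit  d=D]
14: W B5 -> L1 miss wb->B1  d=D]
15: R B5 -> L1 hit  d=D]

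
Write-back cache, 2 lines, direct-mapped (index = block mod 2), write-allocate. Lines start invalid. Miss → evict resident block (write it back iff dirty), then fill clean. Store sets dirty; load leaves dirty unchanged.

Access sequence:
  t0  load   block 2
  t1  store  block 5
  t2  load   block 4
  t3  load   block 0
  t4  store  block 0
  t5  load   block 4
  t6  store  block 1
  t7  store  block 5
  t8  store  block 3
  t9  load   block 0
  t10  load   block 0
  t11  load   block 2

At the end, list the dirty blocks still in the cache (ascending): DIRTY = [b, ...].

DIRTY = [3]

0: R B2 -> L0 miss  d=-]
1: W B5 -> L1 miss  d=D]
2: R B4 -> L0 miss  d=-]
3: R B0 -> L0 miss  d=-]
4: W B0 -> L0 hit  d=D]
5: R B4 -> L0 miss wb->B0  d=-]
6: W B1 -> L1 miss wb->B5  d=D]
7: W B5 -> L1 miss wb->B1  d=D]
8: W B3 -> L1 miss wb->B5  d=D]
9: R B0 -> L0 miss  d=-]
10: R B0 -> L0 hit  d=-]
11: R B2 -> L0 miss  d=-]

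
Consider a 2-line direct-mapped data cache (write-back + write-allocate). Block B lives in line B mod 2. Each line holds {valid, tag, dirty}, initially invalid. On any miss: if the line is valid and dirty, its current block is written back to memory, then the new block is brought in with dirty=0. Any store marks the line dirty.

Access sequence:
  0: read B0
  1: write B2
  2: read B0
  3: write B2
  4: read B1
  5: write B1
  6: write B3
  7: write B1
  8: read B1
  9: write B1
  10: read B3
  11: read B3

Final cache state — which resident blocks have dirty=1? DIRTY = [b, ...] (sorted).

0: R B0 -> L0 miss  d=-]
1: W B2 -> L0 miss  d=D]
2: R B0 -> L0 miss wb->B2  d=-]
3: W B2 -> L0 miss  d=D]
4: R B1 -> L1 miss  d=-]
5: W B1 -> L1 hit  d=D]
6: W B3 -> L1 miss wb->B1  d=D]
7: W B1 -> L1 miss wb->B3  d=D]
8: R B1 -> L1 hit  d=D]
9: W B1 -> L1 hit  d=D]
10: R B3 -> L1 miss wb->B1  d=-]
11: R B3 -> L1 hit  d=-]

DIRTY = [2]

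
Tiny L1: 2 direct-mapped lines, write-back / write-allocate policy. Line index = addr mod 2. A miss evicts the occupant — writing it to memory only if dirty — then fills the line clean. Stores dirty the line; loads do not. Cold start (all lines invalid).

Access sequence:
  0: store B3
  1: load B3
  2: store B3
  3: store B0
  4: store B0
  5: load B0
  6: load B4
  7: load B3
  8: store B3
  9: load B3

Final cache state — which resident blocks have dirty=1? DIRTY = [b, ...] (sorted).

DIRTY = [3]

0: W B3 → L1 miss [D]
1: R B3 → L1 hit [D]
2: W B3 → L1 hit [D]
3: W B0 → L0 miss [D]
4: W B0 → L0 hit [D]
5: R B0 → L0 hit [D]
6: R B4 → L0 miss wb→B0 [-]
7: R B3 → L1 hit [D]
8: W B3 → L1 hit [D]
9: R B3 → L1 hit [D]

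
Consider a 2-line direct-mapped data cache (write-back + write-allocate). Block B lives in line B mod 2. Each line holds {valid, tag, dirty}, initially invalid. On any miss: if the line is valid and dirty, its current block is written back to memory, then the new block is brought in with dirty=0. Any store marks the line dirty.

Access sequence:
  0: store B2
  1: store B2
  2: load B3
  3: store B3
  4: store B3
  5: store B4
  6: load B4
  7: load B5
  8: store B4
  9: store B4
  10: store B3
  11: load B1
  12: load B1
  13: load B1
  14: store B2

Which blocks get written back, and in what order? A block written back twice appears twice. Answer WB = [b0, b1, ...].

0: W B2 → L0 miss [D]
1: W B2 → L0 hit [D]
2: R B3 → L1 miss [-]
3: W B3 → L1 hit [D]
4: W B3 → L1 hit [D]
5: W B4 → L0 miss wb→B2 [D]
6: R B4 → L0 hit [D]
7: R B5 → L1 miss wb→B3 [-]
8: W B4 → L0 hit [D]
9: W B4 → L0 hit [D]
10: W B3 → L1 miss [D]
11: R B1 → L1 miss wb→B3 [-]
12: R B1 → L1 hit [-]
13: R B1 → L1 hit [-]
14: W B2 → L0 miss wb→B4 [D]

WB = [2, 3, 3, 4]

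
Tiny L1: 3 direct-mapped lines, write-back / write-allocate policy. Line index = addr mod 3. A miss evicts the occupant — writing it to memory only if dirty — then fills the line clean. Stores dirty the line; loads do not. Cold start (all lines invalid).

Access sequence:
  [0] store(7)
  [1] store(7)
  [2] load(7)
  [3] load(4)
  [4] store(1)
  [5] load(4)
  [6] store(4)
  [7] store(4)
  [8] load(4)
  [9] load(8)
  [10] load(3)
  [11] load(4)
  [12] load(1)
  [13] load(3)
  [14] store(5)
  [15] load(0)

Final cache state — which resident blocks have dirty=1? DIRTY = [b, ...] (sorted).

0: W B7 → L1 miss [D]
1: W B7 → L1 hit [D]
2: R B7 → L1 hit [D]
3: R B4 → L1 miss wb→B7 [-]
4: W B1 → L1 miss [D]
5: R B4 → L1 miss wb→B1 [-]
6: W B4 → L1 hit [D]
7: W B4 → L1 hit [D]
8: R B4 → L1 hit [D]
9: R B8 → L2 miss [-]
10: R B3 → L0 miss [-]
11: R B4 → L1 hit [D]
12: R B1 → L1 miss wb→B4 [-]
13: R B3 → L0 hit [-]
14: W B5 → L2 miss [D]
15: R B0 → L0 miss [-]

DIRTY = [5]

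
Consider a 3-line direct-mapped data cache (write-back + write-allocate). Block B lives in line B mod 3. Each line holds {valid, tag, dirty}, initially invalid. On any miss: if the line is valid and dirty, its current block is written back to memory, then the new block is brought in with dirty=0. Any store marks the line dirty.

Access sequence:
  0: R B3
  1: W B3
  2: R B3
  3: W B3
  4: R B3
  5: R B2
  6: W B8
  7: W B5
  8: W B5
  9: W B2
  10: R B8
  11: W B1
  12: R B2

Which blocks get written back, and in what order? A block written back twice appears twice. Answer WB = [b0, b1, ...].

WB = [8, 5, 2]

0: R B3 → L0 miss [-]
1: W B3 → L0 hit [D]
2: R B3 → L0 hit [D]
3: W B3 → L0 hit [D]
4: R B3 → L0 hit [D]
5: R B2 → L2 miss [-]
6: W B8 → L2 miss [D]
7: W B5 → L2 miss wb→B8 [D]
8: W B5 → L2 hit [D]
9: W B2 → L2 miss wb→B5 [D]
10: R B8 → L2 miss wb→B2 [-]
11: W B1 → L1 miss [D]
12: R B2 → L2 miss [-]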